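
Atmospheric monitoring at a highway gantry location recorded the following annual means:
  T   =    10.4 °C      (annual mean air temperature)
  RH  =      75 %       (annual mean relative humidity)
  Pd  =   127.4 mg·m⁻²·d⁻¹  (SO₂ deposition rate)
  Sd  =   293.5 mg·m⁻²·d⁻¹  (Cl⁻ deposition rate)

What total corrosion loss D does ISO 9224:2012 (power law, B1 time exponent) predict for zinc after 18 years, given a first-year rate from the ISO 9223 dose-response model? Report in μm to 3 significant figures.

D(18) = 55.6 μm

zinc: f(T) = -0.071·(T−10) [T>10 °C] = -0.0284
  SO₂ term: 0.0129·127.4^0.44·exp(0.046·75-0.0284) = 3.333
  Cl⁻ term: 0.0175·293.5^0.57·exp(0.008·75+0.085·10.4) = 1.968
  r_corr = 3.333 + 1.968 = 5.301 μm/a
ISO 9224: D(t) = r_corr · t^b with b = 0.813 (zinc, B1)
  D(18) = 5.301 × 18^0.813 = 5.301 × 10.48 = 55.58 μm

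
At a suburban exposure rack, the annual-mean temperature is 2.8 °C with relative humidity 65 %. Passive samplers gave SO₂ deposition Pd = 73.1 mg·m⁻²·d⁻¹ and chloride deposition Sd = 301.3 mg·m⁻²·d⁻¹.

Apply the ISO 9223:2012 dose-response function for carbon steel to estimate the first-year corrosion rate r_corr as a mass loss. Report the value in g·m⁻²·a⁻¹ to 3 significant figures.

carbon steel: T≤10 °C ⇒ hinge +0.150·(2.8−10) = -1.0800
  sulphur-dioxide contribution → 20.55 μm/a
  chloride contribution → 33.56 μm/a
  total first-year rate 54.1 μm/a
Convert to mass loss: 54.1 μm/a × 7.85 g/cm³ = 424.7 g·m⁻²·a⁻¹

r_corr = 425 g·m⁻²·a⁻¹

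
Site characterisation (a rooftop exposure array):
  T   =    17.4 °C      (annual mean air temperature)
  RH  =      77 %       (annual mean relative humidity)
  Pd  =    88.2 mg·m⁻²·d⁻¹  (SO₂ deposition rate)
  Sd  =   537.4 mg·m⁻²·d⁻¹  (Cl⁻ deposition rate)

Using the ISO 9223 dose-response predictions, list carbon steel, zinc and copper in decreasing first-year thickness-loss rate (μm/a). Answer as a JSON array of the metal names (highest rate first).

carbon steel: T>10 °C ⇒ hinge -0.054·(17.4−10) = -0.3996
  sulphur-dioxide contribution → 56.87 μm/a
  chloride contribution → 128 μm/a
  ⇒ r_corr(carbon steel) = 184.9 μm/a
zinc: temperature factor f = -0.071·(7.4) = -0.5254
  sulphur-dioxide contribution → 1.891 μm/a
  chloride contribution → 5.119 μm/a
  ⇒ r_corr(zinc) = 7.01 μm/a
copper: T>10 °C ⇒ hinge -0.080·(17.4−10) = -0.5920
  sulphur-dioxide contribution → 0.8831 μm/a
  chloride contribution → 2.099 μm/a
  ⇒ r_corr(copper) = 2.982 μm/a
Ordering by μm/a: carbon steel (185) > zinc (7.01) > copper (2.98)

["carbon steel", "zinc", "copper"]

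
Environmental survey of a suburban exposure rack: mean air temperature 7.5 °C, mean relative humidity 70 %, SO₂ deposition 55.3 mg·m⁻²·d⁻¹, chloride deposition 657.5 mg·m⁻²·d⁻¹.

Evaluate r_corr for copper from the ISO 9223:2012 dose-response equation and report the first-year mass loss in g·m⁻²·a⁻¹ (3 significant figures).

copper: f(T) = +0.126·(T−10) [T≤10 °C] = -0.3150
  SO₂ term: 0.0053·55.3^0.26·exp(0.059·70-0.3150) = 0.6827
  Sd branch = 0.01025·Sd^0.27·e^(0.036·RH+0.049·T) = 1.061 μm/a
  r_corr = 0.6827 + 1.061 = 1.743 μm/a
Convert to mass loss: 1.743 μm/a × 8.96 g/cm³ = 15.62 g·m⁻²·a⁻¹

r_corr = 15.6 g·m⁻²·a⁻¹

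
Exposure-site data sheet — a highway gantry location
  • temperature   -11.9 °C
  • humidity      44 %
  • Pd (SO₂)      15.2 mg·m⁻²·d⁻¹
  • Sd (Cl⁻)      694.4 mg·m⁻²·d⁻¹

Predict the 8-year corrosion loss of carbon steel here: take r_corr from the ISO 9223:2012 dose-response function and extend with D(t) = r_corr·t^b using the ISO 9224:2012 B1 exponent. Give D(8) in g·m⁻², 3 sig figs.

D(8) = 380 g·m⁻²

carbon steel: f(T) = +0.150·(T−10) [T≤10 °C] = -3.2850
  Pd branch = 1.77·Pd^0.52·e^(0.02·RH+f) = 0.6577 μm/a
  Sd branch = 0.102·Sd^0.62·e^(0.033·RH+0.04·T) = 15.64 μm/a
  sum: 0.6577 + 15.64 → r_corr = 16.3 μm/a
Long-term exponent b (ISO 9224 Table 2, B1) = 0.523
  D(8) = 16.3 × 8^0.523 = 16.3 × 2.967 = 48.36 μm
  Mass loss = 48.36 μm × 7.85 g/cm³ = 379.6 g·m⁻²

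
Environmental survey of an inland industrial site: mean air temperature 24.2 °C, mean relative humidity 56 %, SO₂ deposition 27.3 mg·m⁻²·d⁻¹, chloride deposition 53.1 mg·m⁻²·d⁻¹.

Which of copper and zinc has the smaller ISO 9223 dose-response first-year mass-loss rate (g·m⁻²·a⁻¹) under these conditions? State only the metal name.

copper

copper: temperature factor f = -0.080·(14.2) = -1.1360
  sulphur-dioxide contribution → 0.1095 μm/a
  chloride contribution → 0.7362 μm/a
  ⇒ r_corr(copper) = 0.8457 μm/a
  mass loss = 0.8457 μm/a × 8.96 g/cm³ = 7.577 g·m⁻²·a⁻¹
zinc: temperature factor f = -0.071·(14.2) = -1.0082
  sulphur-dioxide contribution → 0.2651 μm/a
  chloride contribution → 2.062 μm/a
  total first-year rate 2.327 μm/a
  mass loss = 2.327 μm/a × 7.14 g/cm³ = 16.61 g·m⁻²·a⁻¹
Ordering by g·m⁻²·a⁻¹: zinc (16.6) > copper (7.58)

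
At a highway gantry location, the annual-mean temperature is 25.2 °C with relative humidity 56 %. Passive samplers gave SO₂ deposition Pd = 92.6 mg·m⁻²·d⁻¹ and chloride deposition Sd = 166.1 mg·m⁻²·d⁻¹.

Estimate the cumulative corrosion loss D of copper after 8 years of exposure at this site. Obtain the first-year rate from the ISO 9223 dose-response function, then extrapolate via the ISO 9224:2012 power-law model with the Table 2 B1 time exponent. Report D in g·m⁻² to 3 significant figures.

copper: T>10 °C ⇒ hinge -0.080·(25.2−10) = -1.2160
  Pd branch = 0.0053·Pd^0.26·e^(0.059·RH+f) = 0.1388 μm/a
  Sd branch = 0.01025·Sd^0.27·e^(0.036·RH+0.049·T) = 1.052 μm/a
  r_corr = 0.1388 + 1.052 = 1.191 μm/a
Long-term exponent b (ISO 9224 Table 2, B1) = 0.667
  D(8) = 1.191 × 8^0.667 = 1.191 × 4.003 = 4.767 μm
  Mass loss = 4.767 μm × 8.96 g/cm³ = 42.71 g·m⁻²

D(8) = 42.7 g·m⁻²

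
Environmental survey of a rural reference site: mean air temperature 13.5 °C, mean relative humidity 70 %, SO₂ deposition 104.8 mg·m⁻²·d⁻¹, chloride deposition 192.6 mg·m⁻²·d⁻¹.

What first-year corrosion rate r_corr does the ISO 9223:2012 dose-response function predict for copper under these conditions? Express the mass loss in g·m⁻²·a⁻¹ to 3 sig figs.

r_corr = 16.6 g·m⁻²·a⁻¹

copper: temperature factor f = -0.080·(3.5) = -0.2800
  Pd branch = 0.0053·Pd^0.26·e^(0.059·RH+f) = 0.8348 μm/a
  Sd branch = 0.01025·Sd^0.27·e^(0.036·RH+0.049·T) = 1.022 μm/a
  sum: 0.8348 + 1.022 → r_corr = 1.856 μm/a
Convert to mass loss: 1.856 μm/a × 8.96 g/cm³ = 16.63 g·m⁻²·a⁻¹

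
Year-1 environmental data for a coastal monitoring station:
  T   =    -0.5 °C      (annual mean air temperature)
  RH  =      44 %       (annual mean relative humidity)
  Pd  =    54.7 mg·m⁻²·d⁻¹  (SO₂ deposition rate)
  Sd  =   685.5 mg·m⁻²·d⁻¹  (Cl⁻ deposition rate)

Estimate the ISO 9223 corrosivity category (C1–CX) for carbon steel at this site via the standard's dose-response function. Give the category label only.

carbon steel: temperature factor f = +0.150·(-10.5) = -1.5750
  Pd branch = 1.77·Pd^0.52·e^(0.02·RH+f) = 7.078 μm/a
  Sd branch = 0.102·Sd^0.62·e^(0.033·RH+0.04·T) = 24.48 μm/a
  r_corr = 7.078 + 24.48 = 31.56 μm/a
31.6 μm/a falls in (25, 50] for carbon steel → category C3

C3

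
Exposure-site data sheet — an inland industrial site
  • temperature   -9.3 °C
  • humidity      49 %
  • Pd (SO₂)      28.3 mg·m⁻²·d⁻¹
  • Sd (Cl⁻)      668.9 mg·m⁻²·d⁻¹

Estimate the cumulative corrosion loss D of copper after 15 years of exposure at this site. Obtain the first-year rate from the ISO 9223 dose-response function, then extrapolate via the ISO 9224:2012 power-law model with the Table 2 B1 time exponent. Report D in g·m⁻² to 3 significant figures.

copper: temperature factor f = +0.126·(-19.3) = -2.4318
  SO₂ term: 0.0053·28.3^0.26·exp(0.059·49-2.4318) = 0.02001
  Cl⁻ term: 0.01025·668.9^0.27·exp(0.036·49+0.049·-9.3) = 0.2197
  sum: 0.02001 + 0.2197 → r_corr = 0.2397 μm/a
Long-term exponent b (ISO 9224 Table 2, B1) = 0.667
  D(15) = 0.2397 × 15^0.667 = 0.2397 × 6.088 = 1.459 μm
  Mass loss = 1.459 μm × 8.96 g/cm³ = 13.07 g·m⁻²

D(15) = 13.1 g·m⁻²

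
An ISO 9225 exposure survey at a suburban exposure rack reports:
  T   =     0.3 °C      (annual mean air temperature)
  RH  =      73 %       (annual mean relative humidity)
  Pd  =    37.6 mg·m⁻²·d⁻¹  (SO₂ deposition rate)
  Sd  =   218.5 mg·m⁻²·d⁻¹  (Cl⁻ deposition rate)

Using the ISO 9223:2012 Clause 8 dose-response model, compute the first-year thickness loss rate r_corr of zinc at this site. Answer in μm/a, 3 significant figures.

zinc: T≤10 °C ⇒ hinge +0.038·(0.3−10) = -0.3686
  SO₂ term: 0.0129·37.6^0.44·exp(0.046·73-0.3686) = 1.265
  Cl⁻ term: 0.0175·218.5^0.57·exp(0.008·73+0.085·0.3) = 0.6938
  r_corr = 1.265 + 0.6938 = 1.958 μm/a

r_corr = 1.96 μm/a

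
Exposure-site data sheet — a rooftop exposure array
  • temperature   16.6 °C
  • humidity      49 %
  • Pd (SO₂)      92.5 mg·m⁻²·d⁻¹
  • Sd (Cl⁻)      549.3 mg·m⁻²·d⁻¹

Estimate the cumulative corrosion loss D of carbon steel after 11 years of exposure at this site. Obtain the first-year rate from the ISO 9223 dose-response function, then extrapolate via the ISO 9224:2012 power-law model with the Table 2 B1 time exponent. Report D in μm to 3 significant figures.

carbon steel: T>10 °C ⇒ hinge -0.054·(16.6−10) = -0.3564
  SO₂ term: 1.77·92.5^0.52·exp(0.02·49-0.3564) = 34.77
  Cl⁻ term: 0.102·549.3^0.62·exp(0.033·49+0.04·16.6) = 49.88
  r_corr = 34.77 + 49.88 = 84.65 μm/a
Long-term exponent b (ISO 9224 Table 2, B1) = 0.523
  D(11) = 84.65 × 11^0.523 = 84.65 × 3.505 = 296.7 μm

D(11) = 297 μm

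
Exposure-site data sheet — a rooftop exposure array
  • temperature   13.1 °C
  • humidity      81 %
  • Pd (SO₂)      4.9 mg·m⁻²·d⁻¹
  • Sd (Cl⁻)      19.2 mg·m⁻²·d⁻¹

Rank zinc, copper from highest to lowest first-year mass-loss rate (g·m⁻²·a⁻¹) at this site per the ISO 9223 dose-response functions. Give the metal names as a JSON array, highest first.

zinc: f(T) = -0.071·(T−10) [T>10 °C] = -0.2201
  Pd branch = 0.0129·Pd^0.44·e^(0.046·RH+f) = 0.8647 μm/a
  Sd branch = 0.0175·Sd^0.57·e^(0.008·RH+0.085·T) = 0.5489 μm/a
  r_corr = 0.8647 + 0.5489 = 1.414 μm/a
  mass loss = 1.414 μm/a × 7.14 g/cm³ = 10.09 g·m⁻²·a⁻¹
copper: temperature factor f = -0.080·(3.1) = -0.2480
  Pd branch = 0.0053·Pd^0.26·e^(0.059·RH+f) = 0.7439 μm/a
  Cl⁻ term: 0.01025·19.2^0.27·exp(0.036·81+0.049·13.1) = 0.7987
  r_corr = 0.7439 + 0.7987 = 1.543 μm/a
  mass loss = 1.543 μm/a × 8.96 g/cm³ = 13.82 g·m⁻²·a⁻¹
Ordering by g·m⁻²·a⁻¹: copper (13.8) > zinc (10.1)

["copper", "zinc"]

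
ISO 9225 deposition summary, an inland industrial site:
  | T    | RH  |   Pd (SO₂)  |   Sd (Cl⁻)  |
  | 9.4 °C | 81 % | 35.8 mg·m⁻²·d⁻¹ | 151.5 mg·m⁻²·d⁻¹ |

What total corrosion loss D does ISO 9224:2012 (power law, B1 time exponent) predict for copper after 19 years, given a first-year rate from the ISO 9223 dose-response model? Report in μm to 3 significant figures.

copper: f(T) = +0.126·(T−10) [T≤10 °C] = -0.0756
  sulphur-dioxide contribution → 1.482 μm/a
  chloride contribution → 1.164 μm/a
  ⇒ r_corr(copper) = 2.646 μm/a
Power-law: D(19) = r_corr · 19^0.667
  D(19) = 2.646 × 19^0.667 = 2.646 × 7.127 = 18.86 μm

D(19) = 18.9 μm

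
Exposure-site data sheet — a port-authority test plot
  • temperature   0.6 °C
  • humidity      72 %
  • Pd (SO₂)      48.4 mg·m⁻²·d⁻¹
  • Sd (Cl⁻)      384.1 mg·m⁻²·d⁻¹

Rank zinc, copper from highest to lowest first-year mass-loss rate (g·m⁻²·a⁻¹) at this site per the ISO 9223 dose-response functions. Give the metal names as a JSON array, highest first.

zinc: temperature factor f = +0.038·(-9.4) = -0.3572
  Pd branch = 0.0129·Pd^0.44·e^(0.046·RH+f) = 1.365 μm/a
  Sd branch = 0.0175·Sd^0.57·e^(0.008·RH+0.085·T) = 0.9738 μm/a
  r_corr = 1.365 + 0.9738 = 2.339 μm/a
  mass loss = 2.339 μm/a × 7.14 g/cm³ = 16.7 g·m⁻²·a⁻¹
copper: T≤10 °C ⇒ hinge +0.126·(0.6−10) = -1.1844
  SO₂ term: 0.0053·48.4^0.26·exp(0.059·72-1.1844) = 0.3111
  Sd branch = 0.01025·Sd^0.27·e^(0.036·RH+0.049·T) = 0.703 μm/a
  r_corr = 0.3111 + 0.703 = 1.014 μm/a
  mass loss = 1.014 μm/a × 8.96 g/cm³ = 9.086 g·m⁻²·a⁻¹
Ordering by g·m⁻²·a⁻¹: zinc (16.7) > copper (9.09)

["zinc", "copper"]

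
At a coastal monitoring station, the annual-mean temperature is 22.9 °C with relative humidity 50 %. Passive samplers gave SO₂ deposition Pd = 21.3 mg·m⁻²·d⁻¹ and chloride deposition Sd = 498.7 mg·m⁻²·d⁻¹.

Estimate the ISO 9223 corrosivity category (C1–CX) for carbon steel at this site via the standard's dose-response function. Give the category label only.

carbon steel: f(T) = -0.054·(T−10) [T>10 °C] = -0.6966
  SO₂ term: 1.77·21.3^0.52·exp(0.02·50-0.6966) = 11.76
  Sd branch = 0.102·Sd^0.62·e^(0.033·RH+0.04·T) = 62.47 μm/a
  r_corr = 11.76 + 62.47 = 74.23 μm/a
ISO 9223 Table 2 (carbon steel): 50 < 74.2 ≤ 80 μm/a ⇒ C4

C4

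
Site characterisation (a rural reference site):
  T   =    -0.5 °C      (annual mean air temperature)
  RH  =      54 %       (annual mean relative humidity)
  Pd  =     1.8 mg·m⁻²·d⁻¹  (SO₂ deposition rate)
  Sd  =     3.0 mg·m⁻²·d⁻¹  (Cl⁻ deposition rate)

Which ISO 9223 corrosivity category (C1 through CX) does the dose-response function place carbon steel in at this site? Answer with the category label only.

C2

carbon steel: temperature factor f = +0.150·(-10.5) = -1.5750
  sulphur-dioxide contribution → 1.465 μm/a
  chloride contribution → 1.174 μm/a
  ⇒ r_corr(carbon steel) = 2.639 μm/a
ISO 9223 Table 2 (carbon steel): 1.3 < 2.64 ≤ 25 μm/a ⇒ C2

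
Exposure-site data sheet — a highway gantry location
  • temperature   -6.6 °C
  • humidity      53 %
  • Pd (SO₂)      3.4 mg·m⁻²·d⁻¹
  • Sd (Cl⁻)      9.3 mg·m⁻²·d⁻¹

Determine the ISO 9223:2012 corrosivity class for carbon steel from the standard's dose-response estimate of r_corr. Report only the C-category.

C2

carbon steel: f(T) = +0.150·(T−10) [T≤10 °C] = -2.4900
  sulphur-dioxide contribution → 0.8004 μm/a
  chloride contribution → 1.795 μm/a
  total first-year rate 2.595 μm/a
2.6 μm/a falls in (1.3, 25] for carbon steel → category C2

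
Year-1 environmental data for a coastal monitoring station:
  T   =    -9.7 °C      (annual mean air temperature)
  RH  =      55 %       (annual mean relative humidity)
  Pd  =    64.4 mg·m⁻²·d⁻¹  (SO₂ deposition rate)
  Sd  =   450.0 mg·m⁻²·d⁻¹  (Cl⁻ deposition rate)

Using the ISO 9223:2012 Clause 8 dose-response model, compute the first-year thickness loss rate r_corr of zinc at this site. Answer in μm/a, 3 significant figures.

r_corr = 0.866 μm/a

zinc: T≤10 °C ⇒ hinge +0.038·(-9.7−10) = -0.7486
  Pd branch = 0.0129·Pd^0.44·e^(0.046·RH+f) = 0.4788 μm/a
  Cl⁻ term: 0.0175·450.0^0.57·exp(0.008·55+0.085·-9.7) = 0.3876
  sum: 0.4788 + 0.3876 → r_corr = 0.8664 μm/a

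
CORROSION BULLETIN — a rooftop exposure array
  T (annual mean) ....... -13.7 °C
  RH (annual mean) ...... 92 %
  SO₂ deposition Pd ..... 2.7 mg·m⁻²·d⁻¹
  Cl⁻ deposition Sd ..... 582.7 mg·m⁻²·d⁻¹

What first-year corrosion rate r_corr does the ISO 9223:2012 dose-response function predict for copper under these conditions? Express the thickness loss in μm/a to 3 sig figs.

r_corr = 0.881 μm/a

copper: T≤10 °C ⇒ hinge +0.126·(-13.7−10) = -2.9862
  sulphur-dioxide contribution → 0.07887 μm/a
  chloride contribution → 0.8021 μm/a
  ⇒ r_corr(copper) = 0.881 μm/a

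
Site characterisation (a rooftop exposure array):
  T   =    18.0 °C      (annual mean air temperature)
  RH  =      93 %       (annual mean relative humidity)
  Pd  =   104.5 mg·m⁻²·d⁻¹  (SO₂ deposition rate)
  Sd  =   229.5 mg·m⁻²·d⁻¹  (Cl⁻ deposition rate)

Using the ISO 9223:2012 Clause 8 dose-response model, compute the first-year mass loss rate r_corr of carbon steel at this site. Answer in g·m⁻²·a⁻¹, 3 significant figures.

carbon steel: T>10 °C ⇒ hinge -0.054·(18.0−10) = -0.4320
  Pd branch = 1.77·Pd^0.52·e^(0.02·RH+f) = 82.81 μm/a
  Sd branch = 0.102·Sd^0.62·e^(0.033·RH+0.04·T) = 131.2 μm/a
  sum: 82.81 + 131.2 → r_corr = 214 μm/a
Convert to mass loss: 214 μm/a × 7.85 g/cm³ = 1680 g·m⁻²·a⁻¹

r_corr = 1.68e+03 g·m⁻²·a⁻¹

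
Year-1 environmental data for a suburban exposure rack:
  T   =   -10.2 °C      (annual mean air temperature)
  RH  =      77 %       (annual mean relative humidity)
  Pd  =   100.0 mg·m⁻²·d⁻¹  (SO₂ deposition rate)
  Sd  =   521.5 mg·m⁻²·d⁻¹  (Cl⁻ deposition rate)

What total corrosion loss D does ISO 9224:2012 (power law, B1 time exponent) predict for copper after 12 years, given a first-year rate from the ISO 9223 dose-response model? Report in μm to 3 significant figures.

copper: f(T) = +0.126·(T−10) [T≤10 °C] = -2.5452
  sulphur-dioxide contribution → 0.1294 μm/a
  chloride contribution → 0.5385 μm/a
  ⇒ r_corr(copper) = 0.6679 μm/a
Long-term exponent b (ISO 9224 Table 2, B1) = 0.667
  D(12) = 0.6679 × 12^0.667 = 0.6679 × 5.246 = 3.504 μm

D(12) = 3.50 μm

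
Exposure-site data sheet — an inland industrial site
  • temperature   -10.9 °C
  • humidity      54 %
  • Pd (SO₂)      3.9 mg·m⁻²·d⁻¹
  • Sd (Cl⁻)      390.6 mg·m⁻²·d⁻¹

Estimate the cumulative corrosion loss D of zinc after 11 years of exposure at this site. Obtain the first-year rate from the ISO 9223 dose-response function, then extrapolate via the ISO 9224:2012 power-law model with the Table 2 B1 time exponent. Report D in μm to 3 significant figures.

D(11) = 3.14 μm

zinc: f(T) = +0.038·(T−10) [T≤10 °C] = -0.7942
  sulphur-dioxide contribution → 0.1272 μm/a
  chloride contribution → 0.3203 μm/a
  ⇒ r_corr(zinc) = 0.4475 μm/a
Long-term exponent b (ISO 9224 Table 2, B1) = 0.813
  D(11) = 0.4475 × 11^0.813 = 0.4475 × 7.025 = 3.144 μm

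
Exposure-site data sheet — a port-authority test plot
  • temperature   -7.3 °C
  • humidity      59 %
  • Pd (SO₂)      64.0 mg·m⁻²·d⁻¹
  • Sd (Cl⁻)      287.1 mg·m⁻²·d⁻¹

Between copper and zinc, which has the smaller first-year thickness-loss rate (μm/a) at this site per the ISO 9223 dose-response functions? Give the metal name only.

copper: T≤10 °C ⇒ hinge +0.126·(-7.3−10) = -2.1798
  SO₂ term: 0.0053·64.0^0.26·exp(0.059·59-2.1798) = 0.05741
  Sd branch = 0.01025·Sd^0.27·e^(0.036·RH+0.049·T) = 0.2764 μm/a
  r_corr = 0.05741 + 0.2764 = 0.3338 μm/a
zinc: T≤10 °C ⇒ hinge +0.038·(-7.3−10) = -0.6574
  SO₂ term: 0.0129·64.0^0.44·exp(0.046·59-0.6574) = 0.6288
  Sd branch = 0.0175·Sd^0.57·e^(0.008·RH+0.085·T) = 0.3799 μm/a
  sum: 0.6288 + 0.3799 → r_corr = 1.009 μm/a
Ordering by μm/a: zinc (1.01) > copper (0.334)

copper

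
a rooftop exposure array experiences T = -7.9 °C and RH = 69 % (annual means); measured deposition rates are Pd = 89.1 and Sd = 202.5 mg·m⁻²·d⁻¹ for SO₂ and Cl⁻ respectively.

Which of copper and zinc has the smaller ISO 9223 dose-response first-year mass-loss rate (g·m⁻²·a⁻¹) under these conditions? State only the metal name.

copper: f(T) = +0.126·(T−10) [T≤10 °C] = -2.2554
  sulphur-dioxide contribution → 0.1047 μm/a
  chloride contribution → 0.3501 μm/a
  total first-year rate 0.4547 μm/a
  mass loss = 0.4547 μm/a × 8.96 g/cm³ = 4.074 g·m⁻²·a⁻¹
zinc: f(T) = +0.038·(T−10) [T≤10 °C] = -0.6802
  sulphur-dioxide contribution → 1.126 μm/a
  chloride contribution → 0.3205 μm/a
  total first-year rate 1.447 μm/a
  mass loss = 1.447 μm/a × 7.14 g/cm³ = 10.33 g·m⁻²·a⁻¹
Ordering by g·m⁻²·a⁻¹: zinc (10.3) > copper (4.07)

copper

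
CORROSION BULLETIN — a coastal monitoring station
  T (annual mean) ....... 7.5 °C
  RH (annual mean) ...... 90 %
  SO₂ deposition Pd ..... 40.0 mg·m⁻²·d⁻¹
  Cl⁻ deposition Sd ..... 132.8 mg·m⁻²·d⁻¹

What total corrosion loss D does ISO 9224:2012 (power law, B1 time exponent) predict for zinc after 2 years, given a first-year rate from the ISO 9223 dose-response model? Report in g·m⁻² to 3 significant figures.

zinc: temperature factor f = +0.038·(-2.5) = -0.0950
  SO₂ term: 0.0129·40.0^0.44·exp(0.046·90-0.0950) = 3.734
  Cl⁻ term: 0.0175·132.8^0.57·exp(0.008·90+0.085·7.5) = 1.104
  sum: 3.734 + 1.104 → r_corr = 4.838 μm/a
Power-law: D(2) = r_corr · 2^0.813
  D(2) = 4.838 × 2^0.813 = 4.838 × 1.757 = 8.5 μm
  Mass loss = 8.5 μm × 7.14 g/cm³ = 60.69 g·m⁻²

D(2) = 60.7 g·m⁻²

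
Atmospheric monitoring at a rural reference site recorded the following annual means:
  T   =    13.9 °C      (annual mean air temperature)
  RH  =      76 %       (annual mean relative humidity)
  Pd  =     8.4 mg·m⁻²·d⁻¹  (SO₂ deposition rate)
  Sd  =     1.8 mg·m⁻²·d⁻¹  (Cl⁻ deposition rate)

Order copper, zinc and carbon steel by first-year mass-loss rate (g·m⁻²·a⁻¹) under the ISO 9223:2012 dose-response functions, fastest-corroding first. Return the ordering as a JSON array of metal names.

copper: f(T) = -0.080·(T−10) [T>10 °C] = -0.3120
  SO₂ term: 0.0053·8.4^0.26·exp(0.059·76-0.3120) = 0.5977
  Cl⁻ term: 0.01025·1.8^0.27·exp(0.036·76+0.049·13.9) = 0.3662
  r_corr = 0.5977 + 0.3662 = 0.9638 μm/a
  mass loss = 0.9638 μm/a × 8.96 g/cm³ = 8.636 g·m⁻²·a⁻¹
zinc: f(T) = -0.071·(T−10) [T>10 °C] = -0.2769
  SO₂ term: 0.0129·8.4^0.44·exp(0.046·76-0.2769) = 0.8228
  Cl⁻ term: 0.0175·1.8^0.57·exp(0.008·76+0.085·13.9) = 0.1465
  r_corr = 0.8228 + 0.1465 = 0.9693 μm/a
  mass loss = 0.9693 μm/a × 7.14 g/cm³ = 6.921 g·m⁻²·a⁻¹
carbon steel: f(T) = -0.054·(T−10) [T>10 °C] = -0.2106
  Pd branch = 1.77·Pd^0.52·e^(0.02·RH+f) = 19.83 μm/a
  Cl⁻ term: 0.102·1.8^0.62·exp(0.033·76+0.04·13.9) = 3.144
  r_corr = 19.83 + 3.144 = 22.97 μm/a
  mass loss = 22.97 μm/a × 7.85 g/cm³ = 180.3 g·m⁻²·a⁻¹
Ordering by g·m⁻²·a⁻¹: carbon steel (180) > copper (8.64) > zinc (6.92)

["carbon steel", "copper", "zinc"]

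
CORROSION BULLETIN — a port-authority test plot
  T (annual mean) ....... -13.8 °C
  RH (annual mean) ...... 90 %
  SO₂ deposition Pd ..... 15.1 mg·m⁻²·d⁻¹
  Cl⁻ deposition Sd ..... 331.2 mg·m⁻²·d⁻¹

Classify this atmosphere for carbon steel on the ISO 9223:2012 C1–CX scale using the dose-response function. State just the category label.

C3

carbon steel: f(T) = +0.150·(T−10) [T≤10 °C] = -3.5700
  SO₂ term: 1.77·15.1^0.52·exp(0.02·90-3.5700) = 1.237
  Sd branch = 0.102·Sd^0.62·e^(0.033·RH+0.04·T) = 41.8 μm/a
  r_corr = 1.237 + 41.8 = 43.04 μm/a
ISO 9223 Table 2 (carbon steel): 25 < 43 ≤ 50 μm/a ⇒ C3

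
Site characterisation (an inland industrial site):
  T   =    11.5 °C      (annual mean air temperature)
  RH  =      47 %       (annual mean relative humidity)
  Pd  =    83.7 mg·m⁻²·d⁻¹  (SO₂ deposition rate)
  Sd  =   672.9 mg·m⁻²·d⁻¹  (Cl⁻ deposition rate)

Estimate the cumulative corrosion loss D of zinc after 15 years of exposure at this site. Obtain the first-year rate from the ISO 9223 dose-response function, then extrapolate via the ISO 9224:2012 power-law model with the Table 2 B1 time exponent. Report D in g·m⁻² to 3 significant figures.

zinc: temperature factor f = -0.071·(1.5) = -0.1065
  SO₂ term: 0.0129·83.7^0.44·exp(0.046·47-0.1065) = 0.7068
  Cl⁻ term: 0.0175·672.9^0.57·exp(0.008·47+0.085·11.5) = 2.772
  r_corr = 0.7068 + 2.772 = 3.479 μm/a
Power-law: D(15) = r_corr · 15^0.813
  D(15) = 3.479 × 15^0.813 = 3.479 × 9.04 = 31.45 μm
  Mass loss = 31.45 μm × 7.14 g/cm³ = 224.5 g·m⁻²

D(15) = 225 g·m⁻²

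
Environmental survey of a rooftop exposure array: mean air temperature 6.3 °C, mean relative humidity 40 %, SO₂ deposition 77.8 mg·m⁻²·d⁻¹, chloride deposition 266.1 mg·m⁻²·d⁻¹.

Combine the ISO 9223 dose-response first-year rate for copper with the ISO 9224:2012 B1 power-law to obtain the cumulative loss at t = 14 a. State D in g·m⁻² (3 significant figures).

D(14) = 19.5 g·m⁻²

copper: f(T) = +0.126·(T−10) [T≤10 °C] = -0.4662
  sulphur-dioxide contribution → 0.1092 μm/a
  chloride contribution → 0.266 μm/a
  ⇒ r_corr(copper) = 0.3753 μm/a
ISO 9224: D(t) = r_corr · t^b with b = 0.667 (copper, B1)
  D(14) = 0.3753 × 14^0.667 = 0.3753 × 5.814 = 2.182 μm
  Mass loss = 2.182 μm × 8.96 g/cm³ = 19.55 g·m⁻²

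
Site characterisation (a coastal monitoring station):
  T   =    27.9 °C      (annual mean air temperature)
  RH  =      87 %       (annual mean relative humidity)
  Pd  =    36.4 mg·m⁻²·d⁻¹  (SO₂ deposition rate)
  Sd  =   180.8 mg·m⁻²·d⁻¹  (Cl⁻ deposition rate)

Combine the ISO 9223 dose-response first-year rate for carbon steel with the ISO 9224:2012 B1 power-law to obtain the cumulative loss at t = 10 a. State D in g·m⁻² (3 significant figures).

carbon steel: f(T) = -0.054·(T−10) [T>10 °C] = -0.9666
  Pd branch = 1.77·Pd^0.52·e^(0.02·RH+f) = 24.87 μm/a
  Sd branch = 0.102·Sd^0.62·e^(0.033·RH+0.04·T) = 137.9 μm/a
  r_corr = 24.87 + 137.9 = 162.8 μm/a
Power-law: D(10) = r_corr · 10^0.523
  D(10) = 162.8 × 10^0.523 = 162.8 × 3.334 = 542.7 μm
  Mass loss = 542.7 μm × 7.85 g/cm³ = 4261 g·m⁻²

D(10) = 4.26e+03 g·m⁻²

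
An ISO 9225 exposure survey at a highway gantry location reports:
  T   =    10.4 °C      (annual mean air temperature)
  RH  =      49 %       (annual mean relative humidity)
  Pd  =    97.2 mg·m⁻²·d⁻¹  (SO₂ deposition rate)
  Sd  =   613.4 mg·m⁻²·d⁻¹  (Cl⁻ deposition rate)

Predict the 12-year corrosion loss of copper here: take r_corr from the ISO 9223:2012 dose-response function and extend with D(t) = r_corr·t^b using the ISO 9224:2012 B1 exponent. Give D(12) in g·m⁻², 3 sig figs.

D(12) = 40.8 g·m⁻²

copper: T>10 °C ⇒ hinge -0.080·(10.4−10) = -0.0320
  Pd branch = 0.0053·Pd^0.26·e^(0.059·RH+f) = 0.3039 μm/a
  Sd branch = 0.01025·Sd^0.27·e^(0.036·RH+0.049·T) = 0.5634 μm/a
  r_corr = 0.3039 + 0.5634 = 0.8673 μm/a
Power-law: D(12) = r_corr · 12^0.667
  D(12) = 0.8673 × 12^0.667 = 0.8673 × 5.246 = 4.55 μm
  Mass loss = 4.55 μm × 8.96 g/cm³ = 40.77 g·m⁻²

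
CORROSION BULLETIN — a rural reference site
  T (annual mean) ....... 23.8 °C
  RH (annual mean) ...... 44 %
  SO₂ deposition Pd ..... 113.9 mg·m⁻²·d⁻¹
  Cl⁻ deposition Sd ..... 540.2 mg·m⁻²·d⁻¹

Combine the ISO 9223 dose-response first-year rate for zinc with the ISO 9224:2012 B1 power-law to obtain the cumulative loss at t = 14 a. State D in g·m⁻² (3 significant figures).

D(14) = 432 g·m⁻²

zinc: T>10 °C ⇒ hinge -0.071·(23.8−10) = -0.9798
  sulphur-dioxide contribution → 0.2944 μm/a
  chloride contribution → 6.793 μm/a
  ⇒ r_corr(zinc) = 7.087 μm/a
ISO 9224: D(t) = r_corr · t^b with b = 0.813 (zinc, B1)
  D(14) = 7.087 × 14^0.813 = 7.087 × 8.547 = 60.57 μm
  Mass loss = 60.57 μm × 7.14 g/cm³ = 432.5 g·m⁻²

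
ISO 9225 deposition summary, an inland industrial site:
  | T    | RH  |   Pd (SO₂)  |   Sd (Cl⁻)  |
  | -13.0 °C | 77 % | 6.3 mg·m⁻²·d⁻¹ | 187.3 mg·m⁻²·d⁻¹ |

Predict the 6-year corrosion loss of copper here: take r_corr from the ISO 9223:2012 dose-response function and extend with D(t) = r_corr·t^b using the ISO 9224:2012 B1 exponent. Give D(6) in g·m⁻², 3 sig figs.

D(6) = 11.9 g·m⁻²

copper: temperature factor f = +0.126·(-23.0) = -2.8980
  SO₂ term: 0.0053·6.3^0.26·exp(0.059·77-2.8980) = 0.04431
  Sd branch = 0.01025·Sd^0.27·e^(0.036·RH+0.049·T) = 0.3561 μm/a
  sum: 0.04431 + 0.3561 → r_corr = 0.4004 μm/a
Power-law: D(6) = r_corr · 6^0.667
  D(6) = 0.4004 × 6^0.667 = 0.4004 × 3.304 = 1.323 μm
  Mass loss = 1.323 μm × 8.96 g/cm³ = 11.85 g·m⁻²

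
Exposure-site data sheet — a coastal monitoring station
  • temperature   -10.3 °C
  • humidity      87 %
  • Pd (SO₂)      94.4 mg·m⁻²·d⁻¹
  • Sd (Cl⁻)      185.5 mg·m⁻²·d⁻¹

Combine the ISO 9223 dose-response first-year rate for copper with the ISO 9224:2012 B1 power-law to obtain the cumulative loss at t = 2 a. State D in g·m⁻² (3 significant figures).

copper: T≤10 °C ⇒ hinge +0.126·(-10.3−10) = -2.5578
  SO₂ term: 0.0053·94.4^0.26·exp(0.059·87-2.5578) = 0.2271
  Cl⁻ term: 0.01025·185.5^0.27·exp(0.036·87+0.049·-10.3) = 0.581
  sum: 0.2271 + 0.581 → r_corr = 0.8081 μm/a
ISO 9224: D(t) = r_corr · t^b with b = 0.667 (copper, B1)
  D(2) = 0.8081 × 2^0.667 = 0.8081 × 1.588 = 1.283 μm
  Mass loss = 1.283 μm × 8.96 g/cm³ = 11.5 g·m⁻²

D(2) = 11.5 g·m⁻²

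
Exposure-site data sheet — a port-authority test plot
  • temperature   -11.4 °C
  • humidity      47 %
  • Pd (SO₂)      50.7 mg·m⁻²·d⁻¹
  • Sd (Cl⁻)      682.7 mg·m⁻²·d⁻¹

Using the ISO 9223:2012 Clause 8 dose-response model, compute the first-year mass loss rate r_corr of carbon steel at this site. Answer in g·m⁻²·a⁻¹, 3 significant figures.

carbon steel: temperature factor f = +0.150·(-21.4) = -3.2100
  SO₂ term: 1.77·50.7^0.52·exp(0.02·47-3.2100) = 1.408
  Sd branch = 0.102·Sd^0.62·e^(0.033·RH+0.04·T) = 17.43 μm/a
  sum: 1.408 + 17.43 → r_corr = 18.84 μm/a
Convert to mass loss: 18.84 μm/a × 7.85 g/cm³ = 147.9 g·m⁻²·a⁻¹

r_corr = 148 g·m⁻²·a⁻¹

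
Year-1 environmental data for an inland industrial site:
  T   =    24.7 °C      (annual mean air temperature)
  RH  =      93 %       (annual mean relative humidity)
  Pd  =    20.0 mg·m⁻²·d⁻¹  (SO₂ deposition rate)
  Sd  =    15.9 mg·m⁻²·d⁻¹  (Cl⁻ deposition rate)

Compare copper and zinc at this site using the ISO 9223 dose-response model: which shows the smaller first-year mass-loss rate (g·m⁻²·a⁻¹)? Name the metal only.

zinc

copper: f(T) = -0.080·(T−10) [T>10 °C] = -1.1760
  SO₂ term: 0.0053·20.0^0.26·exp(0.059·93-1.1760) = 0.8606
  Sd branch = 0.01025·Sd^0.27·e^(0.036·RH+0.049·T) = 2.064 μm/a
  sum: 0.8606 + 2.064 → r_corr = 2.925 μm/a
  mass loss = 2.925 μm/a × 8.96 g/cm³ = 26.21 g·m⁻²·a⁻¹
zinc: f(T) = -0.071·(T−10) [T>10 °C] = -1.0437
  SO₂ term: 0.0129·20.0^0.44·exp(0.046·93-1.0437) = 1.224
  Sd branch = 0.0175·Sd^0.57·e^(0.008·RH+0.085·T) = 1.455 μm/a
  sum: 1.224 + 1.455 → r_corr = 2.678 μm/a
  mass loss = 2.678 μm/a × 7.14 g/cm³ = 19.12 g·m⁻²·a⁻¹
Ordering by g·m⁻²·a⁻¹: copper (26.2) > zinc (19.1)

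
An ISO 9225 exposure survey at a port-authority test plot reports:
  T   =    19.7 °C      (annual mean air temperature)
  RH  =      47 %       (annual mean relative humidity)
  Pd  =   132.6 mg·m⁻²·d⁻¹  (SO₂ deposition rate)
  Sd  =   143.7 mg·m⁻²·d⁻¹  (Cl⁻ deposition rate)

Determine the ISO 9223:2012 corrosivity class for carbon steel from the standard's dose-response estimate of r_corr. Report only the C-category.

C4

carbon steel: f(T) = -0.054·(T−10) [T>10 °C] = -0.5238
  Pd branch = 1.77·Pd^0.52·e^(0.02·RH+f) = 34.08 μm/a
  Cl⁻ term: 0.102·143.7^0.62·exp(0.033·47+0.04·19.7) = 23.02
  sum: 34.08 + 23.02 → r_corr = 57.09 μm/a
57.1 μm/a falls in (50, 80] for carbon steel → category C4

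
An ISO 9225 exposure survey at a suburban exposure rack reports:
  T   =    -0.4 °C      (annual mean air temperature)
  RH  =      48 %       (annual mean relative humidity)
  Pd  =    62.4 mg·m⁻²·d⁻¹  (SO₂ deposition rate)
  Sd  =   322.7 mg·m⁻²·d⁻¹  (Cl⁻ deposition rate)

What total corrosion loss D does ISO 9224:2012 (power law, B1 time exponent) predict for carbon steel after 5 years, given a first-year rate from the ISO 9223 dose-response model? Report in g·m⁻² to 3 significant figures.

carbon steel: f(T) = +0.150·(T−10) [T≤10 °C] = -1.5600
  sulphur-dioxide contribution → 8.335 μm/a
  chloride contribution → 17.58 μm/a
  total first-year rate 25.92 μm/a
ISO 9224: D(t) = r_corr · t^b with b = 0.523 (carbon steel, B1)
  D(5) = 25.92 × 5^0.523 = 25.92 × 2.32 = 60.13 μm
  Mass loss = 60.13 μm × 7.85 g/cm³ = 472 g·m⁻²

D(5) = 472 g·m⁻²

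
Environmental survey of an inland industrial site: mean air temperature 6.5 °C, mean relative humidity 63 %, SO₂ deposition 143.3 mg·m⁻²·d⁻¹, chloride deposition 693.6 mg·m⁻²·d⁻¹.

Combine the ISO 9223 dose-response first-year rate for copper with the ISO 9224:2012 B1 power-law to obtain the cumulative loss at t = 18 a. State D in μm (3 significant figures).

copper: T≤10 °C ⇒ hinge +0.126·(6.5−10) = -0.4410
  sulphur-dioxide contribution → 0.5101 μm/a
  chloride contribution → 0.7964 μm/a
  ⇒ r_corr(copper) = 1.306 μm/a
ISO 9224: D(t) = r_corr · t^b with b = 0.667 (copper, B1)
  D(18) = 1.306 × 18^0.667 = 1.306 × 6.875 = 8.982 μm

D(18) = 8.98 μm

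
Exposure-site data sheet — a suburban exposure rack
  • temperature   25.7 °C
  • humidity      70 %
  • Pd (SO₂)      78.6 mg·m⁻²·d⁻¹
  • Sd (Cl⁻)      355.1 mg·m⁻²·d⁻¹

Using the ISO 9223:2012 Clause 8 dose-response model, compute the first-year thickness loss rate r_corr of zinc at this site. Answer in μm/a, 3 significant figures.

zinc: f(T) = -0.071·(T−10) [T>10 °C] = -1.1147
  SO₂ term: 0.0129·78.6^0.44·exp(0.046·70-1.1147) = 0.7226
  Sd branch = 0.0175·Sd^0.57·e^(0.008·RH+0.085·T) = 7.739 μm/a
  r_corr = 0.7226 + 7.739 = 8.461 μm/a

r_corr = 8.46 μm/a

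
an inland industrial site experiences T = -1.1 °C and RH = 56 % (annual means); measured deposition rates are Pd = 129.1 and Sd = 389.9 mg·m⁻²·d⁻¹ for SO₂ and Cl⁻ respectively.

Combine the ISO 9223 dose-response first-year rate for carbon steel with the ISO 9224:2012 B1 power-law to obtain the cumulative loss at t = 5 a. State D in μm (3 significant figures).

D(5) = 87.9 μm

carbon steel: temperature factor f = +0.150·(-11.1) = -1.6650
  sulphur-dioxide contribution → 12.85 μm/a
  chloride contribution → 25.03 μm/a
  total first-year rate 37.88 μm/a
ISO 9224: D(t) = r_corr · t^b with b = 0.523 (carbon steel, B1)
  D(5) = 37.88 × 5^0.523 = 37.88 × 2.32 = 87.9 μm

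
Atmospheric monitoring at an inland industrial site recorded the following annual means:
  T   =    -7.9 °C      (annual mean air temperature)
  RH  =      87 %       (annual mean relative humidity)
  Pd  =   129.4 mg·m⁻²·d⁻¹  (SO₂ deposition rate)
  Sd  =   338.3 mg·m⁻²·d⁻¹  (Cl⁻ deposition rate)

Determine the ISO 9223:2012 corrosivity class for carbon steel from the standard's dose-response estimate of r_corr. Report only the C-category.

C4

carbon steel: f(T) = +0.150·(T−10) [T≤10 °C] = -2.6850
  sulphur-dioxide contribution → 8.625 μm/a
  chloride contribution → 48.57 μm/a
  ⇒ r_corr(carbon steel) = 57.2 μm/a
57.2 μm/a falls in (50, 80] for carbon steel → category C4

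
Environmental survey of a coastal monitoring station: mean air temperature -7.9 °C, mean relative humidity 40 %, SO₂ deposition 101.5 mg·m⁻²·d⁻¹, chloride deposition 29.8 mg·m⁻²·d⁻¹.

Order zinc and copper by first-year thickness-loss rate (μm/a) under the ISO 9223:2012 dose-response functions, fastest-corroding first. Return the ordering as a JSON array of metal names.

["zinc", "copper"]

zinc: f(T) = +0.038·(T−10) [T≤10 °C] = -0.6802
  sulphur-dioxide contribution → 0.3141 μm/a
  chloride contribution → 0.08525 μm/a
  total first-year rate 0.3994 μm/a
copper: temperature factor f = +0.126·(-17.9) = -2.2554
  sulphur-dioxide contribution → 0.01956 μm/a
  chloride contribution → 0.07346 μm/a
  total first-year rate 0.09302 μm/a
Ordering by μm/a: zinc (0.399) > copper (0.093)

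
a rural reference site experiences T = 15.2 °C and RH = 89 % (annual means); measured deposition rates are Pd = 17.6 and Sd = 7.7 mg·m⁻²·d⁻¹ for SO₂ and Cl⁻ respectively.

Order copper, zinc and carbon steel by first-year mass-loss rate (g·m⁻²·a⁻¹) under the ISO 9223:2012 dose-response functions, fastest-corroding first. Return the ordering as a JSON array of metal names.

copper: temperature factor f = -0.080·(5.2) = -0.4160
  sulphur-dioxide contribution → 1.406 μm/a
  chloride contribution → 0.9226 μm/a
  ⇒ r_corr(copper) = 2.328 μm/a
  mass loss = 2.328 μm/a × 8.96 g/cm³ = 20.86 g·m⁻²·a⁻¹
zinc: f(T) = -0.071·(T−10) [T>10 °C] = -0.3692
  sulphur-dioxide contribution → 1.889 μm/a
  chloride contribution → 0.4156 μm/a
  ⇒ r_corr(zinc) = 2.305 μm/a
  mass loss = 2.305 μm/a × 7.14 g/cm³ = 16.46 g·m⁻²·a⁻¹
carbon steel: f(T) = -0.054·(T−10) [T>10 °C] = -0.2808
  sulphur-dioxide contribution → 35.22 μm/a
  chloride contribution → 12.53 μm/a
  total first-year rate 47.74 μm/a
  mass loss = 47.74 μm/a × 7.85 g/cm³ = 374.8 g·m⁻²·a⁻¹
Ordering by g·m⁻²·a⁻¹: carbon steel (375) > copper (20.9) > zinc (16.5)

["carbon steel", "copper", "zinc"]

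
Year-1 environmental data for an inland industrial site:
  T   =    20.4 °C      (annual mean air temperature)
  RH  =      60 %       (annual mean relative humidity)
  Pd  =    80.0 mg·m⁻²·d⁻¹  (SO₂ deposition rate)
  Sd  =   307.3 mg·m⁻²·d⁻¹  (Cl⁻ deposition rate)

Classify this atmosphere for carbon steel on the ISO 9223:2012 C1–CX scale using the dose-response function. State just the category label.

carbon steel: f(T) = -0.054·(T−10) [T>10 °C] = -0.5616
  sulphur-dioxide contribution → 32.72 μm/a
  chloride contribution → 58.23 μm/a
  ⇒ r_corr(carbon steel) = 90.96 μm/a
91 μm/a falls in (80, 200] for carbon steel → category C5

C5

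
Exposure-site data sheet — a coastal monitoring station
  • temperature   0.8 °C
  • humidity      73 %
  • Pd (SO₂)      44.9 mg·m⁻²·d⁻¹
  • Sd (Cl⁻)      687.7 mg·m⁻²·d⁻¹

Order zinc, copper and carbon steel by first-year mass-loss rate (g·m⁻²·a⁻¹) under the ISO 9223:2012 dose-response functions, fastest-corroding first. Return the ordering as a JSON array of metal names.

zinc: temperature factor f = +0.038·(-9.2) = -0.3496
  Pd branch = 0.0129·Pd^0.44·e^(0.046·RH+f) = 1.394 μm/a
  Cl⁻ term: 0.0175·687.7^0.57·exp(0.008·73+0.085·0.8) = 1.392
  r_corr = 1.394 + 1.392 = 2.785 μm/a
  mass loss = 2.785 μm/a × 7.14 g/cm³ = 19.89 g·m⁻²·a⁻¹
copper: T≤10 °C ⇒ hinge +0.126·(0.8−10) = -1.1592
  Pd branch = 0.0053·Pd^0.26·e^(0.059·RH+f) = 0.3318 μm/a
  Sd branch = 0.01025·Sd^0.27·e^(0.036·RH+0.049·T) = 0.8613 μm/a
  sum: 0.3318 + 0.8613 → r_corr = 1.193 μm/a
  mass loss = 1.193 μm/a × 8.96 g/cm³ = 10.69 g·m⁻²·a⁻¹
carbon steel: T≤10 °C ⇒ hinge +0.150·(0.8−10) = -1.3800
  SO₂ term: 1.77·44.9^0.52·exp(0.02·73-1.3800) = 13.86
  Cl⁻ term: 0.102·687.7^0.62·exp(0.033·73+0.04·0.8) = 67.28
  sum: 13.86 + 67.28 → r_corr = 81.15 μm/a
  mass loss = 81.15 μm/a × 7.85 g/cm³ = 637 g·m⁻²·a⁻¹
Ordering by g·m⁻²·a⁻¹: carbon steel (637) > zinc (19.9) > copper (10.7)

["carbon steel", "zinc", "copper"]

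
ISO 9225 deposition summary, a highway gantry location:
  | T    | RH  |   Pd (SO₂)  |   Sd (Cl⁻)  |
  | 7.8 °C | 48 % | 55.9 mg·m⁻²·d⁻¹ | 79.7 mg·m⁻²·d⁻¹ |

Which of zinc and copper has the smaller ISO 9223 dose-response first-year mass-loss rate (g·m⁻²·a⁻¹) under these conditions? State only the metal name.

zinc: T≤10 °C ⇒ hinge +0.038·(7.8−10) = -0.0836
  sulphur-dioxide contribution → 0.634 μm/a
  chloride contribution → 0.6047 μm/a
  ⇒ r_corr(zinc) = 1.239 μm/a
  mass loss = 1.239 μm/a × 7.14 g/cm³ = 8.844 g·m⁻²·a⁻¹
copper: temperature factor f = +0.126·(-2.2) = -0.2772
  sulphur-dioxide contribution → 0.1942 μm/a
  chloride contribution → 0.2758 μm/a
  ⇒ r_corr(copper) = 0.4699 μm/a
  mass loss = 0.4699 μm/a × 8.96 g/cm³ = 4.211 g·m⁻²·a⁻¹
Ordering by g·m⁻²·a⁻¹: zinc (8.84) > copper (4.21)

copper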